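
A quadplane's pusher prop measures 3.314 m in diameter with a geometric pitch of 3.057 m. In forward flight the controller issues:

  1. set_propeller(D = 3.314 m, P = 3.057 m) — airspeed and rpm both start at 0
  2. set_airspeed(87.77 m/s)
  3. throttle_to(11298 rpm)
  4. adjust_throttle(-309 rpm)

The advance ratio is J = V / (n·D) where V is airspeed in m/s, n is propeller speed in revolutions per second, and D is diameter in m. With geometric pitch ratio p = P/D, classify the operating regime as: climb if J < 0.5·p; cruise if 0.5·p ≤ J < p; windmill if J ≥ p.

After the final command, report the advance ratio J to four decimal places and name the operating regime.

set_propeller: D = 3.314 m, P = 3.057 m (p = P/D = 0.922450); state ← (V=0, rpm=0)
set_airspeed(87.77): V ← 87.77 m/s
throttle_to(11298): rpm ← 11298
adjust_throttle(-309): rpm ← 11298 -309 = 10989
final state: V = 87.77 m/s, rpm = 10989 → n = rpm/60 = 183.150000 rev/s
J = V / (n·D) = 87.77 / (183.150000 × 3.314) = 0.144606
regime bands: climb J<0.4612 | cruise [0.4612, 0.9225) | windmill J≥0.9225
J = 0.1446 → climb

J = 0.1446, regime = climb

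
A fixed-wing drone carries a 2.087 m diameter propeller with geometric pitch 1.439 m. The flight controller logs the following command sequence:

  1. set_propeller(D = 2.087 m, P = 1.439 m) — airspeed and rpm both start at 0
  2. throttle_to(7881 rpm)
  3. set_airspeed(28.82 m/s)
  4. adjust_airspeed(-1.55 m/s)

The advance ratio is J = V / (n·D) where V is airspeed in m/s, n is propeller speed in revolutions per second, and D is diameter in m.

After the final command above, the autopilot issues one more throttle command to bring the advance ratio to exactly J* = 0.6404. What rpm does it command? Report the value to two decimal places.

set_propeller: D = 2.087 m, P = 1.439 m (p = P/D = 0.689506); state ← (V=0, rpm=0)
throttle_to(7881): rpm ← 7881
set_airspeed(28.82): V ← 28.82 m/s
adjust_airspeed(-1.55): V ← 28.82 -1.55 = 27.27 m/s
final state: V = 27.27 m/s, rpm = 7881 → n = rpm/60 = 131.350000 rev/s
target J* = 0.6404; solve J* = V/(n·D) for n: n = V/(J*·D) = 27.27/(0.6404 × 2.087) = 20.403814 rev/s
rpm = 60·n = 1224.228867

rpm = 1224.23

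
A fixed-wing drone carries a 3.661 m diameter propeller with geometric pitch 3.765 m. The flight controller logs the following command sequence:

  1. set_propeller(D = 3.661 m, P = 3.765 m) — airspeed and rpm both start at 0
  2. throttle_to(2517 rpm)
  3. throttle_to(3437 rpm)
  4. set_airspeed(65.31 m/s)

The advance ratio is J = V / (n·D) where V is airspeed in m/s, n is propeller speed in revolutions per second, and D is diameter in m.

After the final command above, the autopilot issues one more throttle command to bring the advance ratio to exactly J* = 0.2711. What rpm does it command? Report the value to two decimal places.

set_propeller: D = 3.661 m, P = 3.765 m (p = P/D = 1.028408); state ← (V=0, rpm=0)
throttle_to(2517): rpm ← 2517
throttle_to(3437): rpm ← 3437
set_airspeed(65.31): V ← 65.31 m/s
final state: V = 65.31 m/s, rpm = 3437 → n = rpm/60 = 57.283333 rev/s
target J* = 0.2711; solve J* = V/(n·D) for n: n = V/(J*·D) = 65.31/(0.2711 × 3.661) = 65.803719 rev/s
rpm = 60·n = 3948.223123

rpm = 3948.22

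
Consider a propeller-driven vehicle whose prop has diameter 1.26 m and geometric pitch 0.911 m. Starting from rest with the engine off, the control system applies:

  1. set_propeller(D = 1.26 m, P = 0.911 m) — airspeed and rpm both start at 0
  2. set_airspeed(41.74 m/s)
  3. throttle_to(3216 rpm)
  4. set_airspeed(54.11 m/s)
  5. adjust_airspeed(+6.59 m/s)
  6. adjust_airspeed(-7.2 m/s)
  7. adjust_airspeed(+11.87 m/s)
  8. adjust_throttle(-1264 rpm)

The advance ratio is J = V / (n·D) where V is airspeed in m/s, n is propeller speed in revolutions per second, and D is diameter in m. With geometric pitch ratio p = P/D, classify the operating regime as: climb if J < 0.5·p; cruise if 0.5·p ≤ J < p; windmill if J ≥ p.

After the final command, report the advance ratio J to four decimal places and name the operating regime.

set_propeller: D = 1.26 m, P = 0.911 m (p = P/D = 0.723016); state ← (V=0, rpm=0)
set_airspeed(41.74): V ← 41.74 m/s
throttle_to(3216): rpm ← 3216
set_airspeed(54.11): V ← 54.11 m/s
adjust_airspeed(+6.59): V ← 54.11 +6.59 = 60.7 m/s
adjust_airspeed(-7.2): V ← 60.7 -7.2 = 53.5 m/s
adjust_airspeed(+11.87): V ← 53.5 +11.87 = 65.37 m/s
adjust_throttle(-1264): rpm ← 3216 -1264 = 1952
final state: V = 65.37 m/s, rpm = 1952 → n = rpm/60 = 32.533333 rev/s
J = V / (n·D) = 65.37 / (32.533333 × 1.26) = 1.594701
regime bands: climb J<0.3615 | cruise [0.3615, 0.7230) | windmill J≥0.7230
J = 1.5947 → windmill

J = 1.5947, regime = windmill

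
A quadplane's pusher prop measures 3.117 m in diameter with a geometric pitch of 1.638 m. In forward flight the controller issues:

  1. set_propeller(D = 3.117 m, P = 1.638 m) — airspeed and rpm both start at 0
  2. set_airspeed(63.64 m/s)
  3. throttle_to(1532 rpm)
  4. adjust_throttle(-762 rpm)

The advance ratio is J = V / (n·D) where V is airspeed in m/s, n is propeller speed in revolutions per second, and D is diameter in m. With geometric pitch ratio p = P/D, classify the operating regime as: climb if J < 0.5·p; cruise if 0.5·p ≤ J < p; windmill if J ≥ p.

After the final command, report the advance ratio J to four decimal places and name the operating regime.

set_propeller: D = 3.117 m, P = 1.638 m (p = P/D = 0.525505); state ← (V=0, rpm=0)
set_airspeed(63.64): V ← 63.64 m/s
throttle_to(1532): rpm ← 1532
adjust_throttle(-762): rpm ← 1532 -762 = 770
final state: V = 63.64 m/s, rpm = 770 → n = rpm/60 = 12.833333 rev/s
J = V / (n·D) = 63.64 / (12.833333 × 3.117) = 1.590940
regime bands: climb J<0.2628 | cruise [0.2628, 0.5255) | windmill J≥0.5255
J = 1.5909 → windmill

J = 1.5909, regime = windmill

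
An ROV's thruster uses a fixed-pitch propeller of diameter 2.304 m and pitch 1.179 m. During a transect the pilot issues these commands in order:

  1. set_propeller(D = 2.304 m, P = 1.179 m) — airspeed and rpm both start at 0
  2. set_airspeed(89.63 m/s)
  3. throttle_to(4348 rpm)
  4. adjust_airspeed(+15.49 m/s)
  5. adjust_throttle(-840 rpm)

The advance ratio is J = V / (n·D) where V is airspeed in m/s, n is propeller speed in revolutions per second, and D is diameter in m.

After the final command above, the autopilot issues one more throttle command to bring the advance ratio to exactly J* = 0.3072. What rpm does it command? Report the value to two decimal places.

set_propeller: D = 2.304 m, P = 1.179 m (p = P/D = 0.511719); state ← (V=0, rpm=0)
set_airspeed(89.63): V ← 89.63 m/s
throttle_to(4348): rpm ← 4348
adjust_airspeed(+15.49): V ← 89.63 +15.49 = 105.12 m/s
adjust_throttle(-840): rpm ← 4348 -840 = 3508
final state: V = 105.12 m/s, rpm = 3508 → n = rpm/60 = 58.466667 rev/s
target J* = 0.3072; solve J* = V/(n·D) for n: n = V/(J*·D) = 105.12/(0.3072 × 2.304) = 148.518880 rev/s
rpm = 60·n = 8911.132812

rpm = 8911.13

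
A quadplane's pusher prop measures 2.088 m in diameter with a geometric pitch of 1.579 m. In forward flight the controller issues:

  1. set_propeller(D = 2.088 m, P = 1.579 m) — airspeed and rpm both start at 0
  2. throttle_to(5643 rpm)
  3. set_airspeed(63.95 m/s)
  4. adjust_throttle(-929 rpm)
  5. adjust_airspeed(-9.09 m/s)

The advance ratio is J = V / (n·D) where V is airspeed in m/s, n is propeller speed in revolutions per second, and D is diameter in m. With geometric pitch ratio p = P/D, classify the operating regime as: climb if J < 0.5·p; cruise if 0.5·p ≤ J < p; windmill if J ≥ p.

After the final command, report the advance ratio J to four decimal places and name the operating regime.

J = 0.3344, regime = climb

set_propeller: D = 2.088 m, P = 1.579 m (p = P/D = 0.756226); state ← (V=0, rpm=0)
throttle_to(5643): rpm ← 5643
set_airspeed(63.95): V ← 63.95 m/s
adjust_throttle(-929): rpm ← 5643 -929 = 4714
adjust_airspeed(-9.09): V ← 63.95 -9.09 = 54.86 m/s
final state: V = 54.86 m/s, rpm = 4714 → n = rpm/60 = 78.566667 rev/s
J = V / (n·D) = 54.86 / (78.566667 × 2.088) = 0.334416
regime bands: climb J<0.3781 | cruise [0.3781, 0.7562) | windmill J≥0.7562
J = 0.3344 → climb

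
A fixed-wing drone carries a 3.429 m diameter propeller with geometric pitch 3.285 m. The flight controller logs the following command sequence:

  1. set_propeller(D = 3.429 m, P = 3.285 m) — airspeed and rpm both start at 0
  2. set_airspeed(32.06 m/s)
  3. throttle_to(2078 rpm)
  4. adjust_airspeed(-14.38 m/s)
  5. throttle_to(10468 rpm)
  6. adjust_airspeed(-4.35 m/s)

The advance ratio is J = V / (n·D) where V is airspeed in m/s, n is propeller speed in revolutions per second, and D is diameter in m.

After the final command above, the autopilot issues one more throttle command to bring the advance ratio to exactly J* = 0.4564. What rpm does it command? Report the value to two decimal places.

rpm = 511.06

set_propeller: D = 3.429 m, P = 3.285 m (p = P/D = 0.958005); state ← (V=0, rpm=0)
set_airspeed(32.06): V ← 32.06 m/s
throttle_to(2078): rpm ← 2078
adjust_airspeed(-14.38): V ← 32.06 -14.38 = 17.68 m/s
throttle_to(10468): rpm ← 10468
adjust_airspeed(-4.35): V ← 17.68 -4.35 = 13.33 m/s
final state: V = 13.33 m/s, rpm = 10468 → n = rpm/60 = 174.466667 rev/s
target J* = 0.4564; solve J* = V/(n·D) for n: n = V/(J*·D) = 13.33/(0.4564 × 3.429) = 8.517596 rev/s
rpm = 60·n = 511.055750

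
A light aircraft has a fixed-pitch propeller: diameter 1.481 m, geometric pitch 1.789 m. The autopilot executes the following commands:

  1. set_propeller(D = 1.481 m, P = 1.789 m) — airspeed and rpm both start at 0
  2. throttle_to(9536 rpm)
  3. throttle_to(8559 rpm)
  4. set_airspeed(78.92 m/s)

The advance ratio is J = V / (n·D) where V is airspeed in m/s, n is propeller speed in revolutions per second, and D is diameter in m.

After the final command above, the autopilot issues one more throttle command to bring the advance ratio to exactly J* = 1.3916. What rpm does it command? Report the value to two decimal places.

set_propeller: D = 1.481 m, P = 1.789 m (p = P/D = 1.207968); state ← (V=0, rpm=0)
throttle_to(9536): rpm ← 9536
throttle_to(8559): rpm ← 8559
set_airspeed(78.92): V ← 78.92 m/s
final state: V = 78.92 m/s, rpm = 8559 → n = rpm/60 = 142.650000 rev/s
target J* = 1.3916; solve J* = V/(n·D) for n: n = V/(J*·D) = 78.92/(1.3916 × 1.481) = 38.292842 rev/s
rpm = 60·n = 2297.570510

rpm = 2297.57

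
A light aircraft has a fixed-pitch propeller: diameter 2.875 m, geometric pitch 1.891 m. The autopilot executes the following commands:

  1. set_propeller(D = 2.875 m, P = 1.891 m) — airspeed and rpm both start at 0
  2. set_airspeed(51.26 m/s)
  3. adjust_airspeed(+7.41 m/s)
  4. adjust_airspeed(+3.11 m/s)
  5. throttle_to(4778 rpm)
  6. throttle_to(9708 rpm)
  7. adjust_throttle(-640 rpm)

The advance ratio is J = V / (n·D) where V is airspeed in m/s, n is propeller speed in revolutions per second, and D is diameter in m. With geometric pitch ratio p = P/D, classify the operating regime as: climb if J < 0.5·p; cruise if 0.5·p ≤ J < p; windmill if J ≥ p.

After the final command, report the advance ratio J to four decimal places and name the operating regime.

set_propeller: D = 2.875 m, P = 1.891 m (p = P/D = 0.657739); state ← (V=0, rpm=0)
set_airspeed(51.26): V ← 51.26 m/s
adjust_airspeed(+7.41): V ← 51.26 +7.41 = 58.67 m/s
adjust_airspeed(+3.11): V ← 58.67 +3.11 = 61.78 m/s
throttle_to(4778): rpm ← 4778
throttle_to(9708): rpm ← 9708
adjust_throttle(-640): rpm ← 9708 -640 = 9068
final state: V = 61.78 m/s, rpm = 9068 → n = rpm/60 = 151.133333 rev/s
J = V / (n·D) = 61.78 / (151.133333 × 2.875) = 0.142184
regime bands: climb J<0.3289 | cruise [0.3289, 0.6577) | windmill J≥0.6577
J = 0.1422 → climb

J = 0.1422, regime = climb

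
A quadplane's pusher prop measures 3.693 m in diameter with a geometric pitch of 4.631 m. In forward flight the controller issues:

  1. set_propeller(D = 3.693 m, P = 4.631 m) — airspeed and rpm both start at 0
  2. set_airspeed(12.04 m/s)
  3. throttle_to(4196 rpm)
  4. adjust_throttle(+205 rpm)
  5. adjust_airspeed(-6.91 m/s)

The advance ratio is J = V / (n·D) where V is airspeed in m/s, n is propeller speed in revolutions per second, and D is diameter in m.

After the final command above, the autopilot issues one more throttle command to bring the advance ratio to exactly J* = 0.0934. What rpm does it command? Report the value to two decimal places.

rpm = 892.36

set_propeller: D = 3.693 m, P = 4.631 m (p = P/D = 1.253994); state ← (V=0, rpm=0)
set_airspeed(12.04): V ← 12.04 m/s
throttle_to(4196): rpm ← 4196
adjust_throttle(+205): rpm ← 4196 +205 = 4401
adjust_airspeed(-6.91): V ← 12.04 -6.91 = 5.13 m/s
final state: V = 5.13 m/s, rpm = 4401 → n = rpm/60 = 73.350000 rev/s
target J* = 0.0934; solve J* = V/(n·D) for n: n = V/(J*·D) = 5.13/(0.0934 × 3.693) = 14.872747 rev/s
rpm = 60·n = 892.364802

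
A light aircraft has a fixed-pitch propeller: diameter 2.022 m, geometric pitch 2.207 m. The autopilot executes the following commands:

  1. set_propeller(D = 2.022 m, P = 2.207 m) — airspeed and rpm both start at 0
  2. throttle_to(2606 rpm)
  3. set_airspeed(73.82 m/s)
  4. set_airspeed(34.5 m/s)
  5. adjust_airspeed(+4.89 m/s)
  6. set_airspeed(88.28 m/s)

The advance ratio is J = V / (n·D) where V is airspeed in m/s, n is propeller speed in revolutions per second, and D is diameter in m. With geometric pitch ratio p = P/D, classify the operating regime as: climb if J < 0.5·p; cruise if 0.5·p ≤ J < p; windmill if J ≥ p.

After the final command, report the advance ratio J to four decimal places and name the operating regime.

set_propeller: D = 2.022 m, P = 2.207 m (p = P/D = 1.091494); state ← (V=0, rpm=0)
throttle_to(2606): rpm ← 2606
set_airspeed(73.82): V ← 73.82 m/s
set_airspeed(34.5): V ← 34.5 m/s
adjust_airspeed(+4.89): V ← 34.5 +4.89 = 39.39 m/s
set_airspeed(88.28): V ← 88.28 m/s
final state: V = 88.28 m/s, rpm = 2606 → n = rpm/60 = 43.433333 rev/s
J = V / (n·D) = 88.28 / (43.433333 × 2.022) = 1.005213
regime bands: climb J<0.5457 | cruise [0.5457, 1.0915) | windmill J≥1.0915
J = 1.0052 → cruise

J = 1.0052, regime = cruise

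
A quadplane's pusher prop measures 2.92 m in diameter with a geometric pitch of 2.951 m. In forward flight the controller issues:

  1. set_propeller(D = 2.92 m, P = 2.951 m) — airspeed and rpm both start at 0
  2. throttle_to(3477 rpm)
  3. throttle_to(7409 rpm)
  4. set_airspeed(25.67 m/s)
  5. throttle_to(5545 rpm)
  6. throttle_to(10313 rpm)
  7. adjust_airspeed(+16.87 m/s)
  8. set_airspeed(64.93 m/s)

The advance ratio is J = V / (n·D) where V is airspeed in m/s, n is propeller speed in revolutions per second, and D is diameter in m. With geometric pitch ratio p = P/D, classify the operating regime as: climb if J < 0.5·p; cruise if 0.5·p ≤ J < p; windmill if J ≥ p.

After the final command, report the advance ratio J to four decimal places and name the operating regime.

J = 0.1294, regime = climb

set_propeller: D = 2.92 m, P = 2.951 m (p = P/D = 1.010616); state ← (V=0, rpm=0)
throttle_to(3477): rpm ← 3477
throttle_to(7409): rpm ← 7409
set_airspeed(25.67): V ← 25.67 m/s
throttle_to(5545): rpm ← 5545
throttle_to(10313): rpm ← 10313
adjust_airspeed(+16.87): V ← 25.67 +16.87 = 42.54 m/s
set_airspeed(64.93): V ← 64.93 m/s
final state: V = 64.93 m/s, rpm = 10313 → n = rpm/60 = 171.883333 rev/s
J = V / (n·D) = 64.93 / (171.883333 × 2.92) = 0.129369
regime bands: climb J<0.5053 | cruise [0.5053, 1.0106) | windmill J≥1.0106
J = 0.1294 → climb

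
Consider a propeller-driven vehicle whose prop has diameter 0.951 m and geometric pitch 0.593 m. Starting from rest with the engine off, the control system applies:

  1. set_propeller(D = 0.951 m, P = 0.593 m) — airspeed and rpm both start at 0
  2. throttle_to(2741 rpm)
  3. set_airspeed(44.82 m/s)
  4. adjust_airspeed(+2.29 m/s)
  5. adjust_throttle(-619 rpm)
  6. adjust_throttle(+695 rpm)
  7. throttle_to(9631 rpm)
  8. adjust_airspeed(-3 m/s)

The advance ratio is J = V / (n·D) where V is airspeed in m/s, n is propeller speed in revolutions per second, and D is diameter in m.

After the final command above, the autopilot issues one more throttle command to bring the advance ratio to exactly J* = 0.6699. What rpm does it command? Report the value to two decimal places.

rpm = 4154.30

set_propeller: D = 0.951 m, P = 0.593 m (p = P/D = 0.623554); state ← (V=0, rpm=0)
throttle_to(2741): rpm ← 2741
set_airspeed(44.82): V ← 44.82 m/s
adjust_airspeed(+2.29): V ← 44.82 +2.29 = 47.11 m/s
adjust_throttle(-619): rpm ← 2741 -619 = 2122
adjust_throttle(+695): rpm ← 2122 +695 = 2817
throttle_to(9631): rpm ← 9631
adjust_airspeed(-3): V ← 47.11 -3 = 44.11 m/s
final state: V = 44.11 m/s, rpm = 9631 → n = rpm/60 = 160.516667 rev/s
target J* = 0.6699; solve J* = V/(n·D) for n: n = V/(J*·D) = 44.11/(0.6699 × 0.951) = 69.238327 rev/s
rpm = 60·n = 4154.299596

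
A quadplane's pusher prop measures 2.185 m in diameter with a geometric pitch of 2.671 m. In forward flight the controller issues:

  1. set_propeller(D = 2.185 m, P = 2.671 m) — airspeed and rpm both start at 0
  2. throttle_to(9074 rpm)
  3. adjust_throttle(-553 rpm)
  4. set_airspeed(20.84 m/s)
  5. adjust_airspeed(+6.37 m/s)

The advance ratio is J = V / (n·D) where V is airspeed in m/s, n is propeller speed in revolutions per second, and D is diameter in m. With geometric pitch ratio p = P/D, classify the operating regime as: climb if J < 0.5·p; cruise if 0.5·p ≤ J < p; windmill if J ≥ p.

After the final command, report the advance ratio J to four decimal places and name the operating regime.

set_propeller: D = 2.185 m, P = 2.671 m (p = P/D = 1.222426); state ← (V=0, rpm=0)
throttle_to(9074): rpm ← 9074
adjust_throttle(-553): rpm ← 9074 -553 = 8521
set_airspeed(20.84): V ← 20.84 m/s
adjust_airspeed(+6.37): V ← 20.84 +6.37 = 27.21 m/s
final state: V = 27.21 m/s, rpm = 8521 → n = rpm/60 = 142.016667 rev/s
J = V / (n·D) = 27.21 / (142.016667 × 2.185) = 0.087688
regime bands: climb J<0.6112 | cruise [0.6112, 1.2224) | windmill J≥1.2224
J = 0.0877 → climb

J = 0.0877, regime = climb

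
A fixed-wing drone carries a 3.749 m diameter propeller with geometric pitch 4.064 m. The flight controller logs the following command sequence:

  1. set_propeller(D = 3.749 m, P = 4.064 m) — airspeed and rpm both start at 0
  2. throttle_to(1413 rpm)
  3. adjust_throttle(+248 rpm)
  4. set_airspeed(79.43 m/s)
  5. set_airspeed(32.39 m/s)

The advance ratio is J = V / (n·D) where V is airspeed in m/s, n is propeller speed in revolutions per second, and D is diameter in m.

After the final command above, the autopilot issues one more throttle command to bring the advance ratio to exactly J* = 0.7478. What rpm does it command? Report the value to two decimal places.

rpm = 693.20

set_propeller: D = 3.749 m, P = 4.064 m (p = P/D = 1.084022); state ← (V=0, rpm=0)
throttle_to(1413): rpm ← 1413
adjust_throttle(+248): rpm ← 1413 +248 = 1661
set_airspeed(79.43): V ← 79.43 m/s
set_airspeed(32.39): V ← 32.39 m/s
final state: V = 32.39 m/s, rpm = 1661 → n = rpm/60 = 27.683333 rev/s
target J* = 0.7478; solve J* = V/(n·D) for n: n = V/(J*·D) = 32.39/(0.7478 × 3.749) = 11.553406 rev/s
rpm = 60·n = 693.204378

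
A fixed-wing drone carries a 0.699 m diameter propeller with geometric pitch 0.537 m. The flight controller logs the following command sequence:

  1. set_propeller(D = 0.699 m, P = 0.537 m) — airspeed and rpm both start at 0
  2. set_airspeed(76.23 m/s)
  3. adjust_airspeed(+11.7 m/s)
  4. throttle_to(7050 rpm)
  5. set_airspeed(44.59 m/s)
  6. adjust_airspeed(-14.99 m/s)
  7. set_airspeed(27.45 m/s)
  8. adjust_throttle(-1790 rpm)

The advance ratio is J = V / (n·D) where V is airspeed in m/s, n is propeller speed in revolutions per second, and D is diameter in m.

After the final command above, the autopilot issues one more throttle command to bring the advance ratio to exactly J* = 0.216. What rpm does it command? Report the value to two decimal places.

set_propeller: D = 0.699 m, P = 0.537 m (p = P/D = 0.768240); state ← (V=0, rpm=0)
set_airspeed(76.23): V ← 76.23 m/s
adjust_airspeed(+11.7): V ← 76.23 +11.7 = 87.93 m/s
throttle_to(7050): rpm ← 7050
set_airspeed(44.59): V ← 44.59 m/s
adjust_airspeed(-14.99): V ← 44.59 -14.99 = 29.6 m/s
set_airspeed(27.45): V ← 27.45 m/s
adjust_throttle(-1790): rpm ← 7050 -1790 = 5260
final state: V = 27.45 m/s, rpm = 5260 → n = rpm/60 = 87.666667 rev/s
target J* = 0.216; solve J* = V/(n·D) for n: n = V/(J*·D) = 27.45/(0.216 × 0.699) = 181.807344 rev/s
rpm = 60·n = 10908.440629

rpm = 10908.44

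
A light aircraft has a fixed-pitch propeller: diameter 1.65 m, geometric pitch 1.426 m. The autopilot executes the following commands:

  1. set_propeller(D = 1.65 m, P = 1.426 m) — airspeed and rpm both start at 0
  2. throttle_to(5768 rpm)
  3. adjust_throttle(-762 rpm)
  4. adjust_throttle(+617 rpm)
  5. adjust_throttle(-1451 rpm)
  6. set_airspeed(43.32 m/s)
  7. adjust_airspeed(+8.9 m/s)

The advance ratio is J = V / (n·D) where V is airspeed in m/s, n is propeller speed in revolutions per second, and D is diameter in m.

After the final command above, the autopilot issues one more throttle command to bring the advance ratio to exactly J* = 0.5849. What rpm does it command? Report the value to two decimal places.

rpm = 3246.55

set_propeller: D = 1.65 m, P = 1.426 m (p = P/D = 0.864242); state ← (V=0, rpm=0)
throttle_to(5768): rpm ← 5768
adjust_throttle(-762): rpm ← 5768 -762 = 5006
adjust_throttle(+617): rpm ← 5006 +617 = 5623
adjust_throttle(-1451): rpm ← 5623 -1451 = 4172
set_airspeed(43.32): V ← 43.32 m/s
adjust_airspeed(+8.9): V ← 43.32 +8.9 = 52.22 m/s
final state: V = 52.22 m/s, rpm = 4172 → n = rpm/60 = 69.533333 rev/s
target J* = 0.5849; solve J* = V/(n·D) for n: n = V/(J*·D) = 52.22/(0.5849 × 1.65) = 54.109224 rev/s
rpm = 60·n = 3246.553412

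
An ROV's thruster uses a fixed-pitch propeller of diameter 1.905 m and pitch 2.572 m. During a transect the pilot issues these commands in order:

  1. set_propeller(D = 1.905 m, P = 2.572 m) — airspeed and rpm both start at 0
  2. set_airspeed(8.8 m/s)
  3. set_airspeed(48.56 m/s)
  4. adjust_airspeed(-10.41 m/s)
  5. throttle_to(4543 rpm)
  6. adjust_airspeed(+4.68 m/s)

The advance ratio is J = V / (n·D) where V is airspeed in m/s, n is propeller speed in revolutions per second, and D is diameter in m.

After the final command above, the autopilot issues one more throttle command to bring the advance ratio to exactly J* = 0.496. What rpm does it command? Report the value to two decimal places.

set_propeller: D = 1.905 m, P = 2.572 m (p = P/D = 1.350131); state ← (V=0, rpm=0)
set_airspeed(8.8): V ← 8.8 m/s
set_airspeed(48.56): V ← 48.56 m/s
adjust_airspeed(-10.41): V ← 48.56 -10.41 = 38.15 m/s
throttle_to(4543): rpm ← 4543
adjust_airspeed(+4.68): V ← 38.15 +4.68 = 42.83 m/s
final state: V = 42.83 m/s, rpm = 4543 → n = rpm/60 = 75.716667 rev/s
target J* = 0.496; solve J* = V/(n·D) for n: n = V/(J*·D) = 42.83/(0.496 × 1.905) = 45.328507 rev/s
rpm = 60·n = 2719.710439

rpm = 2719.71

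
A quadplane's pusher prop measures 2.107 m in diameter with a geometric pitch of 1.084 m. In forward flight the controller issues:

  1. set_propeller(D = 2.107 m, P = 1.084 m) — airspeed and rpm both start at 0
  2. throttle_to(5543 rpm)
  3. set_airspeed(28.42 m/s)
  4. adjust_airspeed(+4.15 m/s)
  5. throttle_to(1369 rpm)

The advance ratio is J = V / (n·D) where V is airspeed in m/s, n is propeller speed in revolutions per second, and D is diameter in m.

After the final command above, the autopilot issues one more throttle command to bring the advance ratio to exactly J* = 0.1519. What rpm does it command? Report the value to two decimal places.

rpm = 6105.86

set_propeller: D = 2.107 m, P = 1.084 m (p = P/D = 0.514476); state ← (V=0, rpm=0)
throttle_to(5543): rpm ← 5543
set_airspeed(28.42): V ← 28.42 m/s
adjust_airspeed(+4.15): V ← 28.42 +4.15 = 32.57 m/s
throttle_to(1369): rpm ← 1369
final state: V = 32.57 m/s, rpm = 1369 → n = rpm/60 = 22.816667 rev/s
target J* = 0.1519; solve J* = V/(n·D) for n: n = V/(J*·D) = 32.57/(0.1519 × 2.107) = 101.764300 rev/s
rpm = 60·n = 6105.857993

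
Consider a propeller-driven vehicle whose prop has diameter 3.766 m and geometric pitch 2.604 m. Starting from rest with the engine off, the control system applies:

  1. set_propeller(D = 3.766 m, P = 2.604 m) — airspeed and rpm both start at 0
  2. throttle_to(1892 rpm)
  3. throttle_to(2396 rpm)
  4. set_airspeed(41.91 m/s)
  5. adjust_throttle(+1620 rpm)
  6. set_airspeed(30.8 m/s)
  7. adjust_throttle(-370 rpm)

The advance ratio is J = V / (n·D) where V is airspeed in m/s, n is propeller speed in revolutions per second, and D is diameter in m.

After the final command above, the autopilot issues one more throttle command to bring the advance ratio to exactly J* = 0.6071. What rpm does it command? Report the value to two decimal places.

set_propeller: D = 3.766 m, P = 2.604 m (p = P/D = 0.691450); state ← (V=0, rpm=0)
throttle_to(1892): rpm ← 1892
throttle_to(2396): rpm ← 2396
set_airspeed(41.91): V ← 41.91 m/s
adjust_throttle(+1620): rpm ← 2396 +1620 = 4016
set_airspeed(30.8): V ← 30.8 m/s
adjust_throttle(-370): rpm ← 4016 -370 = 3646
final state: V = 30.8 m/s, rpm = 3646 → n = rpm/60 = 60.766667 rev/s
target J* = 0.6071; solve J* = V/(n·D) for n: n = V/(J*·D) = 30.8/(0.6071 × 3.766) = 13.471320 rev/s
rpm = 60·n = 808.279229

rpm = 808.28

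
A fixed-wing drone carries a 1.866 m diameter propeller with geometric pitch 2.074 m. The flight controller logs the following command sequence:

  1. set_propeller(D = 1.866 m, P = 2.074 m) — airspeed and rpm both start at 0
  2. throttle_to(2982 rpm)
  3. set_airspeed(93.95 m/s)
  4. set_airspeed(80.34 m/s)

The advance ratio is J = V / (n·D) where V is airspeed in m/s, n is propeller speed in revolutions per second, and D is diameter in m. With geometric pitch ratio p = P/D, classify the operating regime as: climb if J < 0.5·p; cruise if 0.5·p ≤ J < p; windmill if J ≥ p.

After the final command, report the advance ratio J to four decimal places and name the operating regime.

set_propeller: D = 1.866 m, P = 2.074 m (p = P/D = 1.111468); state ← (V=0, rpm=0)
throttle_to(2982): rpm ← 2982
set_airspeed(93.95): V ← 93.95 m/s
set_airspeed(80.34): V ← 80.34 m/s
final state: V = 80.34 m/s, rpm = 2982 → n = rpm/60 = 49.700000 rev/s
J = V / (n·D) = 80.34 / (49.700000 × 1.866) = 0.866291
regime bands: climb J<0.5557 | cruise [0.5557, 1.1115) | windmill J≥1.1115
J = 0.8663 → cruise

J = 0.8663, regime = cruise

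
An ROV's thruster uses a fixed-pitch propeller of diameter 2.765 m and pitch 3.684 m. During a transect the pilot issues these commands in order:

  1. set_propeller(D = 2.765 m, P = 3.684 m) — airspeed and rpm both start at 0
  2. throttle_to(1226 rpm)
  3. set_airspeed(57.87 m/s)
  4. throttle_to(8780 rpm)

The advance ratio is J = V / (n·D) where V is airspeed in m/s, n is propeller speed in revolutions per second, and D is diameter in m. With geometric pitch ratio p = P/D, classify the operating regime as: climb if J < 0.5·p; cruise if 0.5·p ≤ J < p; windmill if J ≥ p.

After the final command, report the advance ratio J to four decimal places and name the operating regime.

J = 0.1430, regime = climb

set_propeller: D = 2.765 m, P = 3.684 m (p = P/D = 1.332369); state ← (V=0, rpm=0)
throttle_to(1226): rpm ← 1226
set_airspeed(57.87): V ← 57.87 m/s
throttle_to(8780): rpm ← 8780
final state: V = 57.87 m/s, rpm = 8780 → n = rpm/60 = 146.333333 rev/s
J = V / (n·D) = 57.87 / (146.333333 × 2.765) = 0.143026
regime bands: climb J<0.6662 | cruise [0.6662, 1.3324) | windmill J≥1.3324
J = 0.1430 → climb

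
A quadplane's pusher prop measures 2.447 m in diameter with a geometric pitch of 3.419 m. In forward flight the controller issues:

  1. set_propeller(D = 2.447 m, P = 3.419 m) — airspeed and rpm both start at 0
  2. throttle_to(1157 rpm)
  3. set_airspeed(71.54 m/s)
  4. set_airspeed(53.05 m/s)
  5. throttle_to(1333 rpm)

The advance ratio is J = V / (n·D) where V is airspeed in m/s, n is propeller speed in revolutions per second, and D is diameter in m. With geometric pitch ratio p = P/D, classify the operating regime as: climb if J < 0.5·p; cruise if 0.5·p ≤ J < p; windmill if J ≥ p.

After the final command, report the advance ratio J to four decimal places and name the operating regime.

set_propeller: D = 2.447 m, P = 3.419 m (p = P/D = 1.397221); state ← (V=0, rpm=0)
throttle_to(1157): rpm ← 1157
set_airspeed(71.54): V ← 71.54 m/s
set_airspeed(53.05): V ← 53.05 m/s
throttle_to(1333): rpm ← 1333
final state: V = 53.05 m/s, rpm = 1333 → n = rpm/60 = 22.216667 rev/s
J = V / (n·D) = 53.05 / (22.216667 × 2.447) = 0.975826
regime bands: climb J<0.6986 | cruise [0.6986, 1.3972) | windmill J≥1.3972
J = 0.9758 → cruise

J = 0.9758, regime = cruise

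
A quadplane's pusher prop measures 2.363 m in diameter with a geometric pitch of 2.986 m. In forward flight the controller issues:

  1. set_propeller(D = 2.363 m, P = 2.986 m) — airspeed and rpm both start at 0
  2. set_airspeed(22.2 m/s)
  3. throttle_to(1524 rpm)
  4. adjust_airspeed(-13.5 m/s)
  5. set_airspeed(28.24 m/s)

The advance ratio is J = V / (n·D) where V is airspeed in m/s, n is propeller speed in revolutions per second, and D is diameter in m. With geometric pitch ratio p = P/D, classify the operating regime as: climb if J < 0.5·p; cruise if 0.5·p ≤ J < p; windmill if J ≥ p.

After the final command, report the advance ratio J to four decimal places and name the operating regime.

set_propeller: D = 2.363 m, P = 2.986 m (p = P/D = 1.263648); state ← (V=0, rpm=0)
set_airspeed(22.2): V ← 22.2 m/s
throttle_to(1524): rpm ← 1524
adjust_airspeed(-13.5): V ← 22.2 -13.5 = 8.7 m/s
set_airspeed(28.24): V ← 28.24 m/s
final state: V = 28.24 m/s, rpm = 1524 → n = rpm/60 = 25.400000 rev/s
J = V / (n·D) = 28.24 / (25.400000 × 2.363) = 0.470508
regime bands: climb J<0.6318 | cruise [0.6318, 1.2636) | windmill J≥1.2636
J = 0.4705 → climb

J = 0.4705, regime = climb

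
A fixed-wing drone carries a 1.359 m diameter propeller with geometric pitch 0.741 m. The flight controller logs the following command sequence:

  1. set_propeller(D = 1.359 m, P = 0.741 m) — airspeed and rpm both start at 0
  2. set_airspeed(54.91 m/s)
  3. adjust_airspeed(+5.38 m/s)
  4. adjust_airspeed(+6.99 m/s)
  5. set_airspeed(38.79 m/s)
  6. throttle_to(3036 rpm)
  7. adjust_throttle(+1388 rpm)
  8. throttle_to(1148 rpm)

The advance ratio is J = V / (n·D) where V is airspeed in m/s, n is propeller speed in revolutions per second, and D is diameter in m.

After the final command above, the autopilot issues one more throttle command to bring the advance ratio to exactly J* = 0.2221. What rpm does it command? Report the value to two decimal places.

rpm = 7710.86

set_propeller: D = 1.359 m, P = 0.741 m (p = P/D = 0.545254); state ← (V=0, rpm=0)
set_airspeed(54.91): V ← 54.91 m/s
adjust_airspeed(+5.38): V ← 54.91 +5.38 = 60.29 m/s
adjust_airspeed(+6.99): V ← 60.29 +6.99 = 67.28 m/s
set_airspeed(38.79): V ← 38.79 m/s
throttle_to(3036): rpm ← 3036
adjust_throttle(+1388): rpm ← 3036 +1388 = 4424
throttle_to(1148): rpm ← 1148
final state: V = 38.79 m/s, rpm = 1148 → n = rpm/60 = 19.133333 rev/s
target J* = 0.2221; solve J* = V/(n·D) for n: n = V/(J*·D) = 38.79/(0.2221 × 1.359) = 128.514392 rev/s
rpm = 60·n = 7710.863491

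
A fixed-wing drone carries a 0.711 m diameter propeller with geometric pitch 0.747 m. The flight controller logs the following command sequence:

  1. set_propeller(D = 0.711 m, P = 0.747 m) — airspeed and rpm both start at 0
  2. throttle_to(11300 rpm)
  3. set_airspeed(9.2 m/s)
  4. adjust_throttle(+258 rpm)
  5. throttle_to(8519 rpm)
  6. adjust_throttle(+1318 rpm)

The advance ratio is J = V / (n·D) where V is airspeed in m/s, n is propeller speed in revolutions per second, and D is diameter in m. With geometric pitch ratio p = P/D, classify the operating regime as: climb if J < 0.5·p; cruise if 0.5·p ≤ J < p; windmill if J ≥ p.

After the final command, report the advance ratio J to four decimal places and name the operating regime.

set_propeller: D = 0.711 m, P = 0.747 m (p = P/D = 1.050633); state ← (V=0, rpm=0)
throttle_to(11300): rpm ← 11300
set_airspeed(9.2): V ← 9.2 m/s
adjust_throttle(+258): rpm ← 11300 +258 = 11558
throttle_to(8519): rpm ← 8519
adjust_throttle(+1318): rpm ← 8519 +1318 = 9837
final state: V = 9.2 m/s, rpm = 9837 → n = rpm/60 = 163.950000 rev/s
J = V / (n·D) = 9.2 / (163.950000 × 0.711) = 0.078924
regime bands: climb J<0.5253 | cruise [0.5253, 1.0506) | windmill J≥1.0506
J = 0.0789 → climb

J = 0.0789, regime = climb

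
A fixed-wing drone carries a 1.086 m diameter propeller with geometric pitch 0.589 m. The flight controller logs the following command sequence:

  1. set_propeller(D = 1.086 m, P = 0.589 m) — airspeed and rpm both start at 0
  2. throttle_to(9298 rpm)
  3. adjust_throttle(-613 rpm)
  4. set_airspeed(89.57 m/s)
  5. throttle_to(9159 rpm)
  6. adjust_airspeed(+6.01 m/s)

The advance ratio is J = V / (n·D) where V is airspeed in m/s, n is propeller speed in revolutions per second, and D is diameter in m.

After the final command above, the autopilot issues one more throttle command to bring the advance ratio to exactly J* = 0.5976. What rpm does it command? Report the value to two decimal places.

set_propeller: D = 1.086 m, P = 0.589 m (p = P/D = 0.542357); state ← (V=0, rpm=0)
throttle_to(9298): rpm ← 9298
adjust_throttle(-613): rpm ← 9298 -613 = 8685
set_airspeed(89.57): V ← 89.57 m/s
throttle_to(9159): rpm ← 9159
adjust_airspeed(+6.01): V ← 89.57 +6.01 = 95.58 m/s
final state: V = 95.58 m/s, rpm = 9159 → n = rpm/60 = 152.650000 rev/s
target J* = 0.5976; solve J* = V/(n·D) for n: n = V/(J*·D) = 95.58/(0.5976 × 1.086) = 147.274180 rev/s
rpm = 60·n = 8836.450775

rpm = 8836.45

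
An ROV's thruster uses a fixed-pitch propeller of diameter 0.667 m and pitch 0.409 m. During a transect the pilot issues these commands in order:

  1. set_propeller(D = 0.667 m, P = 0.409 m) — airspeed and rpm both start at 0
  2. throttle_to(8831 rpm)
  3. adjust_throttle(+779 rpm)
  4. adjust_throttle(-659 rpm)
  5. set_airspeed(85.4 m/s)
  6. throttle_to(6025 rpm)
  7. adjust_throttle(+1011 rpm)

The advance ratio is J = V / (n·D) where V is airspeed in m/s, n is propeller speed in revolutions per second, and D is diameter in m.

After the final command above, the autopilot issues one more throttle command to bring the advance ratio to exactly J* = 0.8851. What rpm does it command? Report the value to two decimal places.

set_propeller: D = 0.667 m, P = 0.409 m (p = P/D = 0.613193); state ← (V=0, rpm=0)
throttle_to(8831): rpm ← 8831
adjust_throttle(+779): rpm ← 8831 +779 = 9610
adjust_throttle(-659): rpm ← 9610 -659 = 8951
set_airspeed(85.4): V ← 85.4 m/s
throttle_to(6025): rpm ← 6025
adjust_throttle(+1011): rpm ← 6025 +1011 = 7036
final state: V = 85.4 m/s, rpm = 7036 → n = rpm/60 = 117.266667 rev/s
target J* = 0.8851; solve J* = V/(n·D) for n: n = V/(J*·D) = 85.4/(0.8851 × 0.667) = 144.657081 rev/s
rpm = 60·n = 8679.424834

rpm = 8679.42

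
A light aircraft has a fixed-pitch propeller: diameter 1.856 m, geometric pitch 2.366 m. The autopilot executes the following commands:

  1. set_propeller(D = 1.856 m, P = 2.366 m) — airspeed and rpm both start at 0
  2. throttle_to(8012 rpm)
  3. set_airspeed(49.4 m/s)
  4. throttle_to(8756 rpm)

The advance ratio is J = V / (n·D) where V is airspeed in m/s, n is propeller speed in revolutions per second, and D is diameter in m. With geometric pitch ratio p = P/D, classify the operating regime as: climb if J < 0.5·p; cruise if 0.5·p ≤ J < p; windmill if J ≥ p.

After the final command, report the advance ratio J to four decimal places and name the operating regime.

set_propeller: D = 1.856 m, P = 2.366 m (p = P/D = 1.274784); state ← (V=0, rpm=0)
throttle_to(8012): rpm ← 8012
set_airspeed(49.4): V ← 49.4 m/s
throttle_to(8756): rpm ← 8756
final state: V = 49.4 m/s, rpm = 8756 → n = rpm/60 = 145.933333 rev/s
J = V / (n·D) = 49.4 / (145.933333 × 1.856) = 0.182387
regime bands: climb J<0.6374 | cruise [0.6374, 1.2748) | windmill J≥1.2748
J = 0.1824 → climb

J = 0.1824, regime = climb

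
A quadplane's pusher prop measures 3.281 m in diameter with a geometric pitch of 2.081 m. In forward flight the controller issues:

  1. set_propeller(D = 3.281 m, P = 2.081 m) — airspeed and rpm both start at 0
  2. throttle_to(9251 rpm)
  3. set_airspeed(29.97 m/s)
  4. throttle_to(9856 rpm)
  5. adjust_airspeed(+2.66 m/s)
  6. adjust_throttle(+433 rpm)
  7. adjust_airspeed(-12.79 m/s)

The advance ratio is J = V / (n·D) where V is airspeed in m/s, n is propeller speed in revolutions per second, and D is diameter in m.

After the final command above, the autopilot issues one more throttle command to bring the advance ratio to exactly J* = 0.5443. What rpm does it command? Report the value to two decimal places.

set_propeller: D = 3.281 m, P = 2.081 m (p = P/D = 0.634258); state ← (V=0, rpm=0)
throttle_to(9251): rpm ← 9251
set_airspeed(29.97): V ← 29.97 m/s
throttle_to(9856): rpm ← 9856
adjust_airspeed(+2.66): V ← 29.97 +2.66 = 32.63 m/s
adjust_throttle(+433): rpm ← 9856 +433 = 10289
adjust_airspeed(-12.79): V ← 32.63 -12.79 = 19.84 m/s
final state: V = 19.84 m/s, rpm = 10289 → n = rpm/60 = 171.483333 rev/s
target J* = 0.5443; solve J* = V/(n·D) for n: n = V/(J*·D) = 19.84/(0.5443 × 3.281) = 11.109566 rev/s
rpm = 60·n = 666.573975

rpm = 666.57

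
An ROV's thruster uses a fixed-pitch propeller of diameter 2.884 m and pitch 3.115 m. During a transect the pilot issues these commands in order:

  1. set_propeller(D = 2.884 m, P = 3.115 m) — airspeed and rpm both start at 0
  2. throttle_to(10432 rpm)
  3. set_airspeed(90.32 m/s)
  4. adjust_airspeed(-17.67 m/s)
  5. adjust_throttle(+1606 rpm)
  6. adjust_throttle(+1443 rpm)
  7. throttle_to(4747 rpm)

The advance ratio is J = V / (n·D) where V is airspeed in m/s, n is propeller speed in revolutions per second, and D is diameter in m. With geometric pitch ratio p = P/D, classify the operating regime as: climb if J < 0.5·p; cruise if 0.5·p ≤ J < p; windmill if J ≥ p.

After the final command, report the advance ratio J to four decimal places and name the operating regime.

set_propeller: D = 2.884 m, P = 3.115 m (p = P/D = 1.080097); state ← (V=0, rpm=0)
throttle_to(10432): rpm ← 10432
set_airspeed(90.32): V ← 90.32 m/s
adjust_airspeed(-17.67): V ← 90.32 -17.67 = 72.65 m/s
adjust_throttle(+1606): rpm ← 10432 +1606 = 12038
adjust_throttle(+1443): rpm ← 12038 +1443 = 13481
throttle_to(4747): rpm ← 4747
final state: V = 72.65 m/s, rpm = 4747 → n = rpm/60 = 79.116667 rev/s
J = V / (n·D) = 72.65 / (79.116667 × 2.884) = 0.318400
regime bands: climb J<0.5400 | cruise [0.5400, 1.0801) | windmill J≥1.0801
J = 0.3184 → climb

J = 0.3184, regime = climb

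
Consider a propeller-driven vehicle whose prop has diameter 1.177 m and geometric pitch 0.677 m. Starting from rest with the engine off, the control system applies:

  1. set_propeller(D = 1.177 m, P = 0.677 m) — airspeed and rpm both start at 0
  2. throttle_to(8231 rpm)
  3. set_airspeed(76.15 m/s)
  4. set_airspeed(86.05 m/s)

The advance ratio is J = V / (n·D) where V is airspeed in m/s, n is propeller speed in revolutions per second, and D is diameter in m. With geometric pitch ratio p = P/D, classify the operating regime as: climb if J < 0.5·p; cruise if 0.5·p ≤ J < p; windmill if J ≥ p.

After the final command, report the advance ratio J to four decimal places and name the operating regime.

J = 0.5329, regime = cruise

set_propeller: D = 1.177 m, P = 0.677 m (p = P/D = 0.575191); state ← (V=0, rpm=0)
throttle_to(8231): rpm ← 8231
set_airspeed(76.15): V ← 76.15 m/s
set_airspeed(86.05): V ← 86.05 m/s
final state: V = 86.05 m/s, rpm = 8231 → n = rpm/60 = 137.183333 rev/s
J = V / (n·D) = 86.05 / (137.183333 × 1.177) = 0.532934
regime bands: climb J<0.2876 | cruise [0.2876, 0.5752) | windmill J≥0.5752
J = 0.5329 → cruise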